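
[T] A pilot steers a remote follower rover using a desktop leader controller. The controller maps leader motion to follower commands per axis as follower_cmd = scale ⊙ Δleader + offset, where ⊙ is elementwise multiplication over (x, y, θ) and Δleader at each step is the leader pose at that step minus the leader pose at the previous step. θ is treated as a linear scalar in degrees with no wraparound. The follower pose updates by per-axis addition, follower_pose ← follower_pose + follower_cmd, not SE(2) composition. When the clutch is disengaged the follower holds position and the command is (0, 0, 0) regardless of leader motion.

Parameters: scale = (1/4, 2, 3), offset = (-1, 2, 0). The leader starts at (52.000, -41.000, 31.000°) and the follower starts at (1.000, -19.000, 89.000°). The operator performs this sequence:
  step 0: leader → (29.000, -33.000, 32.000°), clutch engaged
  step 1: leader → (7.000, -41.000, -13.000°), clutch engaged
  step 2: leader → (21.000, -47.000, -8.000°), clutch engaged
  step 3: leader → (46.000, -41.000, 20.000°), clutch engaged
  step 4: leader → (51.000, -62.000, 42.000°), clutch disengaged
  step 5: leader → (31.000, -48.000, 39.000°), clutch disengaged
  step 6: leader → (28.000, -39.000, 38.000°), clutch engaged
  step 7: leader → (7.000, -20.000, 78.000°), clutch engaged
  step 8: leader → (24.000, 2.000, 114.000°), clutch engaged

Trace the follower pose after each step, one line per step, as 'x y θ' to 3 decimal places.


-5.750 -1.000 92.000
-12.250 -15.000 -43.000
-9.750 -25.000 -28.000
-4.500 -11.000 56.000
-4.500 -11.000 56.000
-4.500 -11.000 56.000
-6.250 9.000 53.000
-12.500 49.000 173.000
-9.250 95.000 281.000

step 0: Δleader=(-23.000, 8.000, 1.000°), engaged; cmd=(-6.750, 18.000, 3.000°) → follower=(-5.750, -1.000, 92.000°)
step 1: Δleader=(-22.000, -8.000, -45.000°), engaged; cmd=(-6.500, -14.000, -135.000°) → follower=(-12.250, -15.000, -43.000°)
step 2: Δleader=(14.000, -6.000, 5.000°), engaged; cmd=(2.500, -10.000, 15.000°) → follower=(-9.750, -25.000, -28.000°)
step 3: Δleader=(25.000, 6.000, 28.000°), engaged; cmd=(5.250, 14.000, 84.000°) → follower=(-4.500, -11.000, 56.000°)
step 4: Δleader=(5.000, -21.000, 22.000°), disengaged; cmd=(0,0,0) → follower holds at (-4.500, -11.000, 56.000°)
step 5: Δleader=(-20.000, 14.000, -3.000°), disengaged; cmd=(0,0,0) → follower holds at (-4.500, -11.000, 56.000°)
step 6: Δleader=(-3.000, 9.000, -1.000°), engaged; cmd=(-1.750, 20.000, -3.000°) → follower=(-6.250, 9.000, 53.000°)
step 7: Δleader=(-21.000, 19.000, 40.000°), engaged; cmd=(-6.250, 40.000, 120.000°) → follower=(-12.500, 49.000, 173.000°)
step 8: Δleader=(17.000, 22.000, 36.000°), engaged; cmd=(3.250, 46.000, 108.000°) → follower=(-9.250, 95.000, 281.000°)


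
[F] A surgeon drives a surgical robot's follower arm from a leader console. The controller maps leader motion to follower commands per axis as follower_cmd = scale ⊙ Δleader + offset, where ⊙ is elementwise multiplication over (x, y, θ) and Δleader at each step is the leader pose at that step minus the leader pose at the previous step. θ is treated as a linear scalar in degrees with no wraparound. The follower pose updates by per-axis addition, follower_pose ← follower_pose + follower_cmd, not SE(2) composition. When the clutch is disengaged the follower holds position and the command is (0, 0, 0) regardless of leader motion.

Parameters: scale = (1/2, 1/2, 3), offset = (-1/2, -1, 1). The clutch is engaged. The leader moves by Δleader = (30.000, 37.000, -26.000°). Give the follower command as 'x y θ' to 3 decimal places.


14.500 17.500 -77.000

axis x: 1/2·30.000 + -1/2 = 14.500
axis y: 1/2·37.000 + -1 = 17.500
axis θ: 3·-26.000 + 1 = -77.000


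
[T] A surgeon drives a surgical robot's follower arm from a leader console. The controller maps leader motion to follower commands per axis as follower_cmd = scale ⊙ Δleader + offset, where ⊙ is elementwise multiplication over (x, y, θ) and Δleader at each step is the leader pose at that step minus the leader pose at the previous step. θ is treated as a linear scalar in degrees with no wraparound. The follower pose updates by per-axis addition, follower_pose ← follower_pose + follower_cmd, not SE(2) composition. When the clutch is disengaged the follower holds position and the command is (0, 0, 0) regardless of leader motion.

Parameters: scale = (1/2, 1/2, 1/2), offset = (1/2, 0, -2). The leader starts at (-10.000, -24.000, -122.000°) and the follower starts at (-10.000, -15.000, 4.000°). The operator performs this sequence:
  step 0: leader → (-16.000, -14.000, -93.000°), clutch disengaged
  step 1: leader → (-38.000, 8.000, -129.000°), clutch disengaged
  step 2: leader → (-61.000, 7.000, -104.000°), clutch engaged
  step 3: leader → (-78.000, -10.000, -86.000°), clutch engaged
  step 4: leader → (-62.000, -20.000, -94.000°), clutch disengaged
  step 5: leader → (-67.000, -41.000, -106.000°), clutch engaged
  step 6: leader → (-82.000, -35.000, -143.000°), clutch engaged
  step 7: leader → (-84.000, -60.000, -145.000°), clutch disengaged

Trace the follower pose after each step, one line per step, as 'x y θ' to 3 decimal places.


-10.000 -15.000 4.000
-10.000 -15.000 4.000
-21.000 -15.500 14.500
-29.000 -24.000 21.500
-29.000 -24.000 21.500
-31.000 -34.500 13.500
-38.000 -31.500 -7.000
-38.000 -31.500 -7.000

step 0: Δleader=(-6.000, 10.000, 29.000°), disengaged; cmd=(0,0,0) → follower holds at (-10.000, -15.000, 4.000°)
step 1: Δleader=(-22.000, 22.000, -36.000°), disengaged; cmd=(0,0,0) → follower holds at (-10.000, -15.000, 4.000°)
step 2: Δleader=(-23.000, -1.000, 25.000°), engaged; cmd=(-11.000, -0.500, 10.500°) → follower=(-21.000, -15.500, 14.500°)
step 3: Δleader=(-17.000, -17.000, 18.000°), engaged; cmd=(-8.000, -8.500, 7.000°) → follower=(-29.000, -24.000, 21.500°)
step 4: Δleader=(16.000, -10.000, -8.000°), disengaged; cmd=(0,0,0) → follower holds at (-29.000, -24.000, 21.500°)
step 5: Δleader=(-5.000, -21.000, -12.000°), engaged; cmd=(-2.000, -10.500, -8.000°) → follower=(-31.000, -34.500, 13.500°)
step 6: Δleader=(-15.000, 6.000, -37.000°), engaged; cmd=(-7.000, 3.000, -20.500°) → follower=(-38.000, -31.500, -7.000°)
step 7: Δleader=(-2.000, -25.000, -2.000°), disengaged; cmd=(0,0,0) → follower holds at (-38.000, -31.500, -7.000°)


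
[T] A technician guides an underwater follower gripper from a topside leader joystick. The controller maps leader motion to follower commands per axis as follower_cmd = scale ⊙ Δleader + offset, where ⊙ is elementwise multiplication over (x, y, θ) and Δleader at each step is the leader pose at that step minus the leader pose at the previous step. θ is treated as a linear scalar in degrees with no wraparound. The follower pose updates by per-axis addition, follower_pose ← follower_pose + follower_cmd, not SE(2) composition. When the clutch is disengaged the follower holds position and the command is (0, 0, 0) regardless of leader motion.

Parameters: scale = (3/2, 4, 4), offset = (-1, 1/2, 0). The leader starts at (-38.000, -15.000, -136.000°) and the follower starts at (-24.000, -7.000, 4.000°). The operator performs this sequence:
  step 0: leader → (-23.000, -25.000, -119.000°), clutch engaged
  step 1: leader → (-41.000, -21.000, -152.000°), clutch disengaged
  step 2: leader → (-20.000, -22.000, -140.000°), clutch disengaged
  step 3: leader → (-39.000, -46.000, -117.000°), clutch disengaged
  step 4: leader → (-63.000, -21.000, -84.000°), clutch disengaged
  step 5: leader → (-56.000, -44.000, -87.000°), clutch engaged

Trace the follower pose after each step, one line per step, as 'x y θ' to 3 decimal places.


-2.500 -46.500 72.000
-2.500 -46.500 72.000
-2.500 -46.500 72.000
-2.500 -46.500 72.000
-2.500 -46.500 72.000
7.000 -138.000 60.000

step 0: Δleader=(15.000, -10.000, 17.000°), engaged; cmd=(21.500, -39.500, 68.000°) → follower=(-2.500, -46.500, 72.000°)
step 1: Δleader=(-18.000, 4.000, -33.000°), disengaged; cmd=(0,0,0) → follower holds at (-2.500, -46.500, 72.000°)
step 2: Δleader=(21.000, -1.000, 12.000°), disengaged; cmd=(0,0,0) → follower holds at (-2.500, -46.500, 72.000°)
step 3: Δleader=(-19.000, -24.000, 23.000°), disengaged; cmd=(0,0,0) → follower holds at (-2.500, -46.500, 72.000°)
step 4: Δleader=(-24.000, 25.000, 33.000°), disengaged; cmd=(0,0,0) → follower holds at (-2.500, -46.500, 72.000°)
step 5: Δleader=(7.000, -23.000, -3.000°), engaged; cmd=(9.500, -91.500, -12.000°) → follower=(7.000, -138.000, 60.000°)


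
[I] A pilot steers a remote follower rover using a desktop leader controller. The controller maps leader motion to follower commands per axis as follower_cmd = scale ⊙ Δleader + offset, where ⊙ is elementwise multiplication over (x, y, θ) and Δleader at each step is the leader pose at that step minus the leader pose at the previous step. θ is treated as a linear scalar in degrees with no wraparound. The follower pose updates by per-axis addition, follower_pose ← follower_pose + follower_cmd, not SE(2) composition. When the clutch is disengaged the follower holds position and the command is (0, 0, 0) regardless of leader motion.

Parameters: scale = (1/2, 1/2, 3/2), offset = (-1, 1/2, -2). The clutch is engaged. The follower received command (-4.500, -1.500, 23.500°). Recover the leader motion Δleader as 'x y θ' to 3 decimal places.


axis x: (-4.500 − -1) / (1/2) = -7.000
axis y: (-1.500 − 1/2) / (1/2) = -4.000
axis θ: (23.500 − -2) / (3/2) = 17.000

-7.000 -4.000 17.000


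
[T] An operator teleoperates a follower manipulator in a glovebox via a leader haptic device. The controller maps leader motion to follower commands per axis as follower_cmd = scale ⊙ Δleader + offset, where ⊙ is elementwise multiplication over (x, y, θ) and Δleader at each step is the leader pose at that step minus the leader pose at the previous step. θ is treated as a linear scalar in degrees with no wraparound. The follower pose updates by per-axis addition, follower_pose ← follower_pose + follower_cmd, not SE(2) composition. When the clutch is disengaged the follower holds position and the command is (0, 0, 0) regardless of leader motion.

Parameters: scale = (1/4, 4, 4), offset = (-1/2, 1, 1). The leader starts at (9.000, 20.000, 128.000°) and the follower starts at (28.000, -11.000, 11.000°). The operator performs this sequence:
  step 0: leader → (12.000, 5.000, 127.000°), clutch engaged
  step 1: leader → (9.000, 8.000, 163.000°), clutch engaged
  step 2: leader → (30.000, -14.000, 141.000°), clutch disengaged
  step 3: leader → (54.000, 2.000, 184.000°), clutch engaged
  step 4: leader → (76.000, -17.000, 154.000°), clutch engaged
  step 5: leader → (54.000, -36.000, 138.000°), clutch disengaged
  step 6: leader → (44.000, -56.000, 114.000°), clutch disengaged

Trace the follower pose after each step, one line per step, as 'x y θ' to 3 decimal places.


step 0: Δleader=(3.000, -15.000, -1.000°), engaged; cmd=(0.250, -59.000, -3.000°) → follower=(28.250, -70.000, 8.000°)
step 1: Δleader=(-3.000, 3.000, 36.000°), engaged; cmd=(-1.250, 13.000, 145.000°) → follower=(27.000, -57.000, 153.000°)
step 2: Δleader=(21.000, -22.000, -22.000°), disengaged; cmd=(0,0,0) → follower holds at (27.000, -57.000, 153.000°)
step 3: Δleader=(24.000, 16.000, 43.000°), engaged; cmd=(5.500, 65.000, 173.000°) → follower=(32.500, 8.000, 326.000°)
step 4: Δleader=(22.000, -19.000, -30.000°), engaged; cmd=(5.000, -75.000, -119.000°) → follower=(37.500, -67.000, 207.000°)
step 5: Δleader=(-22.000, -19.000, -16.000°), disengaged; cmd=(0,0,0) → follower holds at (37.500, -67.000, 207.000°)
step 6: Δleader=(-10.000, -20.000, -24.000°), disengaged; cmd=(0,0,0) → follower holds at (37.500, -67.000, 207.000°)

28.250 -70.000 8.000
27.000 -57.000 153.000
27.000 -57.000 153.000
32.500 8.000 326.000
37.500 -67.000 207.000
37.500 -67.000 207.000
37.500 -67.000 207.000


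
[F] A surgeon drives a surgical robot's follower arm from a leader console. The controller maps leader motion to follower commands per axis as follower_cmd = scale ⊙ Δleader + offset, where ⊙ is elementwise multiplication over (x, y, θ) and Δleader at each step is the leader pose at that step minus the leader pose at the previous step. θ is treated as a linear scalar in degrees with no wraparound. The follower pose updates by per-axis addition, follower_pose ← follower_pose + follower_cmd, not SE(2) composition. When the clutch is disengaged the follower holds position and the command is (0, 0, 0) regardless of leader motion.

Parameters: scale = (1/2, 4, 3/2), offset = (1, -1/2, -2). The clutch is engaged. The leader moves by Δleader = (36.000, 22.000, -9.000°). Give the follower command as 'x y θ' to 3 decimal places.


19.000 87.500 -15.500

axis x: 1/2·36.000 + 1 = 19.000
axis y: 4·22.000 + -1/2 = 87.500
axis θ: 3/2·-9.000 + -2 = -15.500


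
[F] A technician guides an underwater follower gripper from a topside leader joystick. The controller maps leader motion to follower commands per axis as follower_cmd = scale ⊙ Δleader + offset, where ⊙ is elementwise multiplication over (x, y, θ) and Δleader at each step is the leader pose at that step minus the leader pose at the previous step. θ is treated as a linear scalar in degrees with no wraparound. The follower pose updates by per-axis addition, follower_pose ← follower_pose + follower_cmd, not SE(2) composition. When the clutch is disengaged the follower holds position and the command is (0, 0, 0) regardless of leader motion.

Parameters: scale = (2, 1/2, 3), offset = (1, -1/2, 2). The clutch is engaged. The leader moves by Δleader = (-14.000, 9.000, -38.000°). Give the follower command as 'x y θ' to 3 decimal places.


axis x: 2·-14.000 + 1 = -27.000
axis y: 1/2·9.000 + -1/2 = 4.000
axis θ: 3·-38.000 + 2 = -112.000

-27.000 4.000 -112.000


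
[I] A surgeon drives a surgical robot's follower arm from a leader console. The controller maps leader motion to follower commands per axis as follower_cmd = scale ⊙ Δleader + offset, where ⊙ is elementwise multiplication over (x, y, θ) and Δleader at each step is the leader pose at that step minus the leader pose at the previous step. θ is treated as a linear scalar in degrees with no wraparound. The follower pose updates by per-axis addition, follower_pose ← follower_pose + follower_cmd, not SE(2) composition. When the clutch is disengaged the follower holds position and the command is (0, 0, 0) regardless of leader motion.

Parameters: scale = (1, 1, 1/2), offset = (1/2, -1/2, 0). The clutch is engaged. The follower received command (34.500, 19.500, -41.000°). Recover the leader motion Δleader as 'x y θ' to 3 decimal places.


34.000 20.000 -82.000

axis x: (34.500 − 1/2) / (1) = 34.000
axis y: (19.500 − -1/2) / (1) = 20.000
axis θ: (-41.000 − 0) / (1/2) = -82.000


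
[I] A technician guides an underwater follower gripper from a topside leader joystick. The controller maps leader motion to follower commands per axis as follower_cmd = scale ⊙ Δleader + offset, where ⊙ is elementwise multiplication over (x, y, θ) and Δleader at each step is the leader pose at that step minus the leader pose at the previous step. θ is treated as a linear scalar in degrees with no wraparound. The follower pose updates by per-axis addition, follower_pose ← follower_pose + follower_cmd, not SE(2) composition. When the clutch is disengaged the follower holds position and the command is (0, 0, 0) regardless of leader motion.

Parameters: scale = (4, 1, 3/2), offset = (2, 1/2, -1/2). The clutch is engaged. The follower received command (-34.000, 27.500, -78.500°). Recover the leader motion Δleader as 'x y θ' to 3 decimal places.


-9.000 27.000 -52.000

axis x: (-34.000 − 2) / (4) = -9.000
axis y: (27.500 − 1/2) / (1) = 27.000
axis θ: (-78.500 − -1/2) / (3/2) = -52.000


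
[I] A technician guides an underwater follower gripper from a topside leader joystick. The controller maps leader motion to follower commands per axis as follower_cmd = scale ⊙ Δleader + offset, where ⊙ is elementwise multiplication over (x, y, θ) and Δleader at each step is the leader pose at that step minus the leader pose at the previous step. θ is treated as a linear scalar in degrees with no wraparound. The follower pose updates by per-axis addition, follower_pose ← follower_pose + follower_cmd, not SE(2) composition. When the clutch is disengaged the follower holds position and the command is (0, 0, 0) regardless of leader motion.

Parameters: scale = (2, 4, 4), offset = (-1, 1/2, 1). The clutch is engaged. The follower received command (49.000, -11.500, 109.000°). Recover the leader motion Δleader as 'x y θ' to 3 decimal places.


axis x: (49.000 − -1) / (2) = 25.000
axis y: (-11.500 − 1/2) / (4) = -3.000
axis θ: (109.000 − 1) / (4) = 27.000

25.000 -3.000 27.000


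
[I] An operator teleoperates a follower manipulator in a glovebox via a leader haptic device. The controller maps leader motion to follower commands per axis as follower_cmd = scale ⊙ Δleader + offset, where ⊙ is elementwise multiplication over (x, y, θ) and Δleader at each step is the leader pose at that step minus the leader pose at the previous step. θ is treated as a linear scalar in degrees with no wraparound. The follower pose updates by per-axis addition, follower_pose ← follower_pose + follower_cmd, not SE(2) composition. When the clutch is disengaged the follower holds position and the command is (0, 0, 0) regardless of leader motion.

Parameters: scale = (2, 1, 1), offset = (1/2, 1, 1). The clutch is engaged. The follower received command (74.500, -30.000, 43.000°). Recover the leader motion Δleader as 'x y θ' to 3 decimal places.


axis x: (74.500 − 1/2) / (2) = 37.000
axis y: (-30.000 − 1) / (1) = -31.000
axis θ: (43.000 − 1) / (1) = 42.000

37.000 -31.000 42.000


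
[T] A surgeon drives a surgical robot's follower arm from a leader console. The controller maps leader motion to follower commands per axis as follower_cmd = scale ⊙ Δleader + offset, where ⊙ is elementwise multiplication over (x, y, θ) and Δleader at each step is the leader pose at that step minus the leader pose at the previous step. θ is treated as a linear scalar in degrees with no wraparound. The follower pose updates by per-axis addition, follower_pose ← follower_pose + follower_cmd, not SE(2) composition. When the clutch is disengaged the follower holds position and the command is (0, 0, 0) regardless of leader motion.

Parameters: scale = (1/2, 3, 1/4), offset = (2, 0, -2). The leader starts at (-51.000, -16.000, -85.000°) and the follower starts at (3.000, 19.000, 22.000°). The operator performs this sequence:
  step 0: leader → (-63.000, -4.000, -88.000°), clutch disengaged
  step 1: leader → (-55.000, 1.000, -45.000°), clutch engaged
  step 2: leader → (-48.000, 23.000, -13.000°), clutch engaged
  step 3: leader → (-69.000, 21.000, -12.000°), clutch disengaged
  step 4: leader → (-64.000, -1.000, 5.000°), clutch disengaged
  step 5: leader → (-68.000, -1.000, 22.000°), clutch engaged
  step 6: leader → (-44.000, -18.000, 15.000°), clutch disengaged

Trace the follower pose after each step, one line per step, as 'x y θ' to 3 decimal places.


3.000 19.000 22.000
9.000 34.000 30.750
14.500 100.000 36.750
14.500 100.000 36.750
14.500 100.000 36.750
14.500 100.000 39.000
14.500 100.000 39.000

step 0: Δleader=(-12.000, 12.000, -3.000°), disengaged; cmd=(0,0,0) → follower holds at (3.000, 19.000, 22.000°)
step 1: Δleader=(8.000, 5.000, 43.000°), engaged; cmd=(6.000, 15.000, 8.750°) → follower=(9.000, 34.000, 30.750°)
step 2: Δleader=(7.000, 22.000, 32.000°), engaged; cmd=(5.500, 66.000, 6.000°) → follower=(14.500, 100.000, 36.750°)
step 3: Δleader=(-21.000, -2.000, 1.000°), disengaged; cmd=(0,0,0) → follower holds at (14.500, 100.000, 36.750°)
step 4: Δleader=(5.000, -22.000, 17.000°), disengaged; cmd=(0,0,0) → follower holds at (14.500, 100.000, 36.750°)
step 5: Δleader=(-4.000, 0.000, 17.000°), engaged; cmd=(0.000, 0.000, 2.250°) → follower=(14.500, 100.000, 39.000°)
step 6: Δleader=(24.000, -17.000, -7.000°), disengaged; cmd=(0,0,0) → follower holds at (14.500, 100.000, 39.000°)


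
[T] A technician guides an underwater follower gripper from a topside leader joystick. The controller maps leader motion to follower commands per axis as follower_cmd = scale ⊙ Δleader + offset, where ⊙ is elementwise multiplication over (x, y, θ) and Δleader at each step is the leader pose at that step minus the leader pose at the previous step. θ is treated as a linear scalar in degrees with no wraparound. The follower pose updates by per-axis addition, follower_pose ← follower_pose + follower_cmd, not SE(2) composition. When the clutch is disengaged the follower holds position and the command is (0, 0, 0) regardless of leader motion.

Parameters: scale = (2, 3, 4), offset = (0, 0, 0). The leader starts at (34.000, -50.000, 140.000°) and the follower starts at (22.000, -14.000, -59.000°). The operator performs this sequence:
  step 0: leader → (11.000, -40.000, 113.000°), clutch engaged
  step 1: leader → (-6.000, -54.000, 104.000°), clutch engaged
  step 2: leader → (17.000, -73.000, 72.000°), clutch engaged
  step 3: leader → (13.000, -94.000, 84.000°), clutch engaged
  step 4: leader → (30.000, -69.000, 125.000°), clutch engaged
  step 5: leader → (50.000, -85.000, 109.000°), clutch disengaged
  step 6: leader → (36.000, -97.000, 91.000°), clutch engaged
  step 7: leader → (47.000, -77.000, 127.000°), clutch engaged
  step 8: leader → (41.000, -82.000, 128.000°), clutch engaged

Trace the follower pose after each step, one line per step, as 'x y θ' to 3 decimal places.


-24.000 16.000 -167.000
-58.000 -26.000 -203.000
-12.000 -83.000 -331.000
-20.000 -146.000 -283.000
14.000 -71.000 -119.000
14.000 -71.000 -119.000
-14.000 -107.000 -191.000
8.000 -47.000 -47.000
-4.000 -62.000 -43.000

step 0: Δleader=(-23.000, 10.000, -27.000°), engaged; cmd=(-46.000, 30.000, -108.000°) → follower=(-24.000, 16.000, -167.000°)
step 1: Δleader=(-17.000, -14.000, -9.000°), engaged; cmd=(-34.000, -42.000, -36.000°) → follower=(-58.000, -26.000, -203.000°)
step 2: Δleader=(23.000, -19.000, -32.000°), engaged; cmd=(46.000, -57.000, -128.000°) → follower=(-12.000, -83.000, -331.000°)
step 3: Δleader=(-4.000, -21.000, 12.000°), engaged; cmd=(-8.000, -63.000, 48.000°) → follower=(-20.000, -146.000, -283.000°)
step 4: Δleader=(17.000, 25.000, 41.000°), engaged; cmd=(34.000, 75.000, 164.000°) → follower=(14.000, -71.000, -119.000°)
step 5: Δleader=(20.000, -16.000, -16.000°), disengaged; cmd=(0,0,0) → follower holds at (14.000, -71.000, -119.000°)
step 6: Δleader=(-14.000, -12.000, -18.000°), engaged; cmd=(-28.000, -36.000, -72.000°) → follower=(-14.000, -107.000, -191.000°)
step 7: Δleader=(11.000, 20.000, 36.000°), engaged; cmd=(22.000, 60.000, 144.000°) → follower=(8.000, -47.000, -47.000°)
step 8: Δleader=(-6.000, -5.000, 1.000°), engaged; cmd=(-12.000, -15.000, 4.000°) → follower=(-4.000, -62.000, -43.000°)


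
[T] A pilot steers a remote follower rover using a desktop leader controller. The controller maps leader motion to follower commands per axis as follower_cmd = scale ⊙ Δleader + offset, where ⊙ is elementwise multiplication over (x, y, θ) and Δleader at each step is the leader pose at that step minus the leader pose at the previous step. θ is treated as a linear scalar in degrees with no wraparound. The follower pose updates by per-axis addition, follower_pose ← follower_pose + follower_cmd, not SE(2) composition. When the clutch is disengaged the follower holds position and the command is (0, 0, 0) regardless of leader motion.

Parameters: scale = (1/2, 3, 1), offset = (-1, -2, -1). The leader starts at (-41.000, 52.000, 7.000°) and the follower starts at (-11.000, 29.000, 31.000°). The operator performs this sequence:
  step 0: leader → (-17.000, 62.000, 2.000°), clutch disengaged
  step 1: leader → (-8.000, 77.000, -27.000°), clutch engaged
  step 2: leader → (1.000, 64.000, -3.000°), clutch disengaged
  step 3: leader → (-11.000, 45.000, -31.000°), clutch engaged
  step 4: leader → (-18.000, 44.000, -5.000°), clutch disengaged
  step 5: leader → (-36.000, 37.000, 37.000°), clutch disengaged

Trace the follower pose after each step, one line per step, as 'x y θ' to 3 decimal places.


-11.000 29.000 31.000
-7.500 72.000 1.000
-7.500 72.000 1.000
-14.500 13.000 -28.000
-14.500 13.000 -28.000
-14.500 13.000 -28.000

step 0: Δleader=(24.000, 10.000, -5.000°), disengaged; cmd=(0,0,0) → follower holds at (-11.000, 29.000, 31.000°)
step 1: Δleader=(9.000, 15.000, -29.000°), engaged; cmd=(3.500, 43.000, -30.000°) → follower=(-7.500, 72.000, 1.000°)
step 2: Δleader=(9.000, -13.000, 24.000°), disengaged; cmd=(0,0,0) → follower holds at (-7.500, 72.000, 1.000°)
step 3: Δleader=(-12.000, -19.000, -28.000°), engaged; cmd=(-7.000, -59.000, -29.000°) → follower=(-14.500, 13.000, -28.000°)
step 4: Δleader=(-7.000, -1.000, 26.000°), disengaged; cmd=(0,0,0) → follower holds at (-14.500, 13.000, -28.000°)
step 5: Δleader=(-18.000, -7.000, 42.000°), disengaged; cmd=(0,0,0) → follower holds at (-14.500, 13.000, -28.000°)


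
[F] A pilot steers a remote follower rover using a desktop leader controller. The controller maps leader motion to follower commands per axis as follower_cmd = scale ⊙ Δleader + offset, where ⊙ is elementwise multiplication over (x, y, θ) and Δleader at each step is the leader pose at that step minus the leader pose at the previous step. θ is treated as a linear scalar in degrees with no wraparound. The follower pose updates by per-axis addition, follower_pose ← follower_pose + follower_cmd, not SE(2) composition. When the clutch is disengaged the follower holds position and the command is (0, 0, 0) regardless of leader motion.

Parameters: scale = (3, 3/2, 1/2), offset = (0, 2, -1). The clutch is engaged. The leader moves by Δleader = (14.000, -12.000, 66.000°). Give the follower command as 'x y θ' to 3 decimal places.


axis x: 3·14.000 + 0 = 42.000
axis y: 3/2·-12.000 + 2 = -16.000
axis θ: 1/2·66.000 + -1 = 32.000

42.000 -16.000 32.000


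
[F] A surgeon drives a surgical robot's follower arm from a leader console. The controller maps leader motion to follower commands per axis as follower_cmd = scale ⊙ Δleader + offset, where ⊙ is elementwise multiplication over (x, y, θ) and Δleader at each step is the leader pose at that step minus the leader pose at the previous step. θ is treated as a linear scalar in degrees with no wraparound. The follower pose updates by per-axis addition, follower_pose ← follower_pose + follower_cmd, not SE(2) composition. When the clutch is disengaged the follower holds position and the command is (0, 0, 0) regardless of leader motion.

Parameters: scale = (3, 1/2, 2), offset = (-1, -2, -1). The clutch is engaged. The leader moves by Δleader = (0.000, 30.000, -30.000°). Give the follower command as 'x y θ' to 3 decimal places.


axis x: 3·0.000 + -1 = -1.000
axis y: 1/2·30.000 + -2 = 13.000
axis θ: 2·-30.000 + -1 = -61.000

-1.000 13.000 -61.000


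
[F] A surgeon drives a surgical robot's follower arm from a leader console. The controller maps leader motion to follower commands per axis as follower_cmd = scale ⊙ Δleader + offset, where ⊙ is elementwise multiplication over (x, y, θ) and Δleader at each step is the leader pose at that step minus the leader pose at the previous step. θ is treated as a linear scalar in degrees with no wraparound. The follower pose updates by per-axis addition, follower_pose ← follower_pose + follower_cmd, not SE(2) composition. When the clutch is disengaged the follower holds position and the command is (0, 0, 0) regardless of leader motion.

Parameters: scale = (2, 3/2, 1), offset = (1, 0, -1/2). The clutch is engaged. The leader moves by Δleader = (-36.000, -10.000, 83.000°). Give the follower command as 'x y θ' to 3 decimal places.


-71.000 -15.000 82.500

axis x: 2·-36.000 + 1 = -71.000
axis y: 3/2·-10.000 + 0 = -15.000
axis θ: 1·83.000 + -1/2 = 82.500


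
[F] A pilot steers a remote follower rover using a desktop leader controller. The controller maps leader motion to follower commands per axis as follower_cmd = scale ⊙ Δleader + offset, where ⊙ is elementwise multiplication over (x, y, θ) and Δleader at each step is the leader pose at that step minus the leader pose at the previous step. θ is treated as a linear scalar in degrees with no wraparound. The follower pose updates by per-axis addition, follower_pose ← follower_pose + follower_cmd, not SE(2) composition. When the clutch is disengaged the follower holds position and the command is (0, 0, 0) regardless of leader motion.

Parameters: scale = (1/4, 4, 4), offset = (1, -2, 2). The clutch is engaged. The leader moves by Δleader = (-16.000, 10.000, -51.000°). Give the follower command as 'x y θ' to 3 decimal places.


-3.000 38.000 -202.000

axis x: 1/4·-16.000 + 1 = -3.000
axis y: 4·10.000 + -2 = 38.000
axis θ: 4·-51.000 + 2 = -202.000


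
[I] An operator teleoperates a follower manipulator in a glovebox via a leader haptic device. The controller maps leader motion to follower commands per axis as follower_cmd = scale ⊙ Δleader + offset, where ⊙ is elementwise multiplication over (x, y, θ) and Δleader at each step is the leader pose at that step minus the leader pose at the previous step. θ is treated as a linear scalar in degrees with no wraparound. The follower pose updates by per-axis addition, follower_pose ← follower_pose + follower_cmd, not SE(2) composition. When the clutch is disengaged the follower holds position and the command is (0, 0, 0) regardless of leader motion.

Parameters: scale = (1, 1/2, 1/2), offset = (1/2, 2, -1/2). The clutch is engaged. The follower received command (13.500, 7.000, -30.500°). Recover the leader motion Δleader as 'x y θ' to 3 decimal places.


13.000 10.000 -60.000

axis x: (13.500 − 1/2) / (1) = 13.000
axis y: (7.000 − 2) / (1/2) = 10.000
axis θ: (-30.500 − -1/2) / (1/2) = -60.000


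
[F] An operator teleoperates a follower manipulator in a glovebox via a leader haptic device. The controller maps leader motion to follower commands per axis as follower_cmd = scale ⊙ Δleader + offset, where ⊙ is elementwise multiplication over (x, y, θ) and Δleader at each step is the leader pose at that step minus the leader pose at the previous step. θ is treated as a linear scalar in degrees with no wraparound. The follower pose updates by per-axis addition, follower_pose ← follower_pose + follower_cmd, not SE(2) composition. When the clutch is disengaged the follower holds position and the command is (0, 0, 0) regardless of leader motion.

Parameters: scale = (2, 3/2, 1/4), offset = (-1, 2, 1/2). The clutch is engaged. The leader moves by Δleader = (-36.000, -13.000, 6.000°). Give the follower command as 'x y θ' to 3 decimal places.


axis x: 2·-36.000 + -1 = -73.000
axis y: 3/2·-13.000 + 2 = -17.500
axis θ: 1/4·6.000 + 1/2 = 2.000

-73.000 -17.500 2.000


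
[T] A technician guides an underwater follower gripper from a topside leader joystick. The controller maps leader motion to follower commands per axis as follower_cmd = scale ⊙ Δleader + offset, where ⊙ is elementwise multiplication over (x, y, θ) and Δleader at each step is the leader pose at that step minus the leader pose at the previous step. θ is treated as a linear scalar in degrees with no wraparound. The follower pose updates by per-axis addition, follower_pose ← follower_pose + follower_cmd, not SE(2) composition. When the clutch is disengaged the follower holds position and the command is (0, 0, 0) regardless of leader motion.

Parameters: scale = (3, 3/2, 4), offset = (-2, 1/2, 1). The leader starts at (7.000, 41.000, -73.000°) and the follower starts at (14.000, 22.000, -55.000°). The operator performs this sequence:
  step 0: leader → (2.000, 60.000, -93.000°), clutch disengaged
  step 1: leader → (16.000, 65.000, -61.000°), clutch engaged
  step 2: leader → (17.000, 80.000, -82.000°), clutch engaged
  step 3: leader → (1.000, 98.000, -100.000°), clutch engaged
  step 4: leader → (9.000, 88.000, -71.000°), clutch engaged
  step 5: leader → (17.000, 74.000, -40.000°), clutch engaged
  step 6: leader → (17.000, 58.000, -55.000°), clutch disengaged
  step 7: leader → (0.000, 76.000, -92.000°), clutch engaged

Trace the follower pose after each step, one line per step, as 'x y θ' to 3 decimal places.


14.000 22.000 -55.000
54.000 30.000 74.000
55.000 53.000 -9.000
5.000 80.500 -80.000
27.000 66.000 37.000
49.000 45.500 162.000
49.000 45.500 162.000
-4.000 73.000 15.000

step 0: Δleader=(-5.000, 19.000, -20.000°), disengaged; cmd=(0,0,0) → follower holds at (14.000, 22.000, -55.000°)
step 1: Δleader=(14.000, 5.000, 32.000°), engaged; cmd=(40.000, 8.000, 129.000°) → follower=(54.000, 30.000, 74.000°)
step 2: Δleader=(1.000, 15.000, -21.000°), engaged; cmd=(1.000, 23.000, -83.000°) → follower=(55.000, 53.000, -9.000°)
step 3: Δleader=(-16.000, 18.000, -18.000°), engaged; cmd=(-50.000, 27.500, -71.000°) → follower=(5.000, 80.500, -80.000°)
step 4: Δleader=(8.000, -10.000, 29.000°), engaged; cmd=(22.000, -14.500, 117.000°) → follower=(27.000, 66.000, 37.000°)
step 5: Δleader=(8.000, -14.000, 31.000°), engaged; cmd=(22.000, -20.500, 125.000°) → follower=(49.000, 45.500, 162.000°)
step 6: Δleader=(0.000, -16.000, -15.000°), disengaged; cmd=(0,0,0) → follower holds at (49.000, 45.500, 162.000°)
step 7: Δleader=(-17.000, 18.000, -37.000°), engaged; cmd=(-53.000, 27.500, -147.000°) → follower=(-4.000, 73.000, 15.000°)


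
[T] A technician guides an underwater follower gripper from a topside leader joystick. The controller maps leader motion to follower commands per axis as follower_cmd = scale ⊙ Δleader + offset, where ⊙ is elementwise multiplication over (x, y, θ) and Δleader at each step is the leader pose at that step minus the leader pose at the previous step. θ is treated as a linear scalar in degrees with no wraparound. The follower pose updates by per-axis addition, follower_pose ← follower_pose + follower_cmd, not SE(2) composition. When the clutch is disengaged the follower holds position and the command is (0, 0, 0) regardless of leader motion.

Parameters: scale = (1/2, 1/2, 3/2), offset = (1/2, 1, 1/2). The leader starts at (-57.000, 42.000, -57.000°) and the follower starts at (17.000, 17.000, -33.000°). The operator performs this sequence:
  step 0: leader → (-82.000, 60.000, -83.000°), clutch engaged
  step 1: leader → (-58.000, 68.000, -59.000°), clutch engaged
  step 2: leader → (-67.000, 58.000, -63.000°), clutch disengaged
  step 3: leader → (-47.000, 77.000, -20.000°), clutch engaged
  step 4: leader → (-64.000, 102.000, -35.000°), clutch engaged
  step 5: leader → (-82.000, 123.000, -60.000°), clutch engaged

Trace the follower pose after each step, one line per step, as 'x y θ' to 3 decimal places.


step 0: Δleader=(-25.000, 18.000, -26.000°), engaged; cmd=(-12.000, 10.000, -38.500°) → follower=(5.000, 27.000, -71.500°)
step 1: Δleader=(24.000, 8.000, 24.000°), engaged; cmd=(12.500, 5.000, 36.500°) → follower=(17.500, 32.000, -35.000°)
step 2: Δleader=(-9.000, -10.000, -4.000°), disengaged; cmd=(0,0,0) → follower holds at (17.500, 32.000, -35.000°)
step 3: Δleader=(20.000, 19.000, 43.000°), engaged; cmd=(10.500, 10.500, 65.000°) → follower=(28.000, 42.500, 30.000°)
step 4: Δleader=(-17.000, 25.000, -15.000°), engaged; cmd=(-8.000, 13.500, -22.000°) → follower=(20.000, 56.000, 8.000°)
step 5: Δleader=(-18.000, 21.000, -25.000°), engaged; cmd=(-8.500, 11.500, -37.000°) → follower=(11.500, 67.500, -29.000°)

5.000 27.000 -71.500
17.500 32.000 -35.000
17.500 32.000 -35.000
28.000 42.500 30.000
20.000 56.000 8.000
11.500 67.500 -29.000


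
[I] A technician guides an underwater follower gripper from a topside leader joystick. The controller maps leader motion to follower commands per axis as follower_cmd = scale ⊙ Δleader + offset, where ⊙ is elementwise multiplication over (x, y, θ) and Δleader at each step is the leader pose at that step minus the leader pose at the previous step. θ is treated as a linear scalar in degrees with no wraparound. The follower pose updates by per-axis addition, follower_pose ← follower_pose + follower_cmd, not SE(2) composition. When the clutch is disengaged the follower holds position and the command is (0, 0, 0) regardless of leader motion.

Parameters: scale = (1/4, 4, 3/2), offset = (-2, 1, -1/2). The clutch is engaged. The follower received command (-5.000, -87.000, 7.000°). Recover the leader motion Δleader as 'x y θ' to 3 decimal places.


-12.000 -22.000 5.000

axis x: (-5.000 − -2) / (1/4) = -12.000
axis y: (-87.000 − 1) / (4) = -22.000
axis θ: (7.000 − -1/2) / (3/2) = 5.000


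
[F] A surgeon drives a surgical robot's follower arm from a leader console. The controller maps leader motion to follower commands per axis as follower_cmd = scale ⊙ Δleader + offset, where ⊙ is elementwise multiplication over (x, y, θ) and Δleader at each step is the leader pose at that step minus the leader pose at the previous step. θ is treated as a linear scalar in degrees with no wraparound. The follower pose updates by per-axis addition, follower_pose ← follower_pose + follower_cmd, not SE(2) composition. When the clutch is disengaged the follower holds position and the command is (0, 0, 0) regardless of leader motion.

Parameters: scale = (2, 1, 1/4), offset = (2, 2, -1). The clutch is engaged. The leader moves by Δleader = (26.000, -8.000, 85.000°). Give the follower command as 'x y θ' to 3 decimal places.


axis x: 2·26.000 + 2 = 54.000
axis y: 1·-8.000 + 2 = -6.000
axis θ: 1/4·85.000 + -1 = 20.250

54.000 -6.000 20.250


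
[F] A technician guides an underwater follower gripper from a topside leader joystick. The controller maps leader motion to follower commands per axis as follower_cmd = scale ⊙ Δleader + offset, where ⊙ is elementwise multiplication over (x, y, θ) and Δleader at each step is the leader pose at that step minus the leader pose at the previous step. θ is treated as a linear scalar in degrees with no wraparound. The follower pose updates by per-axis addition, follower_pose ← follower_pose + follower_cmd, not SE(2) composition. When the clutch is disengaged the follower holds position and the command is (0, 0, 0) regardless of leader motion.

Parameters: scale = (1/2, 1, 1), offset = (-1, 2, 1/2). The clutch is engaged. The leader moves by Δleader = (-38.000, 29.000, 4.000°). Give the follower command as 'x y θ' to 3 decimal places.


-20.000 31.000 4.500

axis x: 1/2·-38.000 + -1 = -20.000
axis y: 1·29.000 + 2 = 31.000
axis θ: 1·4.000 + 1/2 = 4.500


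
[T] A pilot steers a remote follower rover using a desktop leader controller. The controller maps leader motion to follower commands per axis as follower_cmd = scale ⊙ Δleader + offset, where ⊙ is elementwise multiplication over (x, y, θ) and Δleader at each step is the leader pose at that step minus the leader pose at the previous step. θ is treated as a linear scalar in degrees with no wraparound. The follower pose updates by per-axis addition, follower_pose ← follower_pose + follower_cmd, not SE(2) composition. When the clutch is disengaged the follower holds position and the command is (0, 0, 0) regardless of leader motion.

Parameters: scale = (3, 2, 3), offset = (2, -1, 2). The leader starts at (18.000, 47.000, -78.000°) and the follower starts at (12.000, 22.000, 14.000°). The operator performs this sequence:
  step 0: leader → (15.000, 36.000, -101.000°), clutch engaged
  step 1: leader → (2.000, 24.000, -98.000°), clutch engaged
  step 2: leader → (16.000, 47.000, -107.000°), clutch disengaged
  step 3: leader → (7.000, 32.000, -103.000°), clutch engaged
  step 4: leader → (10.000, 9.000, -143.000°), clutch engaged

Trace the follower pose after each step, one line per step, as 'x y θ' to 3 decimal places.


5.000 -1.000 -53.000
-32.000 -26.000 -42.000
-32.000 -26.000 -42.000
-57.000 -57.000 -28.000
-46.000 -104.000 -146.000

step 0: Δleader=(-3.000, -11.000, -23.000°), engaged; cmd=(-7.000, -23.000, -67.000°) → follower=(5.000, -1.000, -53.000°)
step 1: Δleader=(-13.000, -12.000, 3.000°), engaged; cmd=(-37.000, -25.000, 11.000°) → follower=(-32.000, -26.000, -42.000°)
step 2: Δleader=(14.000, 23.000, -9.000°), disengaged; cmd=(0,0,0) → follower holds at (-32.000, -26.000, -42.000°)
step 3: Δleader=(-9.000, -15.000, 4.000°), engaged; cmd=(-25.000, -31.000, 14.000°) → follower=(-57.000, -57.000, -28.000°)
step 4: Δleader=(3.000, -23.000, -40.000°), engaged; cmd=(11.000, -47.000, -118.000°) → follower=(-46.000, -104.000, -146.000°)
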